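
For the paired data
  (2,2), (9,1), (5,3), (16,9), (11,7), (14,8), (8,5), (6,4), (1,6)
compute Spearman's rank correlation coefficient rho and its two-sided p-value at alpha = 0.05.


Step 1: Rank x and y separately (midranks; no ties here).
rank(x): 2->2, 9->6, 5->3, 16->9, 11->7, 14->8, 8->5, 6->4, 1->1
rank(y): 2->2, 1->1, 3->3, 9->9, 7->7, 8->8, 5->5, 4->4, 6->6
Step 2: d_i = R_x(i) - R_y(i); compute d_i^2.
  (2-2)^2=0, (6-1)^2=25, (3-3)^2=0, (9-9)^2=0, (7-7)^2=0, (8-8)^2=0, (5-5)^2=0, (4-4)^2=0, (1-6)^2=25
sum(d^2) = 50.
Step 3: rho = 1 - 6*50 / (9*(9^2 - 1)) = 1 - 300/720 = 0.583333.
Step 4: Under H0, t = rho * sqrt((n-2)/(1-rho^2)) = 1.9001 ~ t(7).
Step 5: Two-sided p-value from the t-distribution with 7 df = 0.099186.
Step 6: alpha = 0.05. fail to reject H0.

rho = 0.5833, p = 0.099186, fail to reject H0 at alpha = 0.05.


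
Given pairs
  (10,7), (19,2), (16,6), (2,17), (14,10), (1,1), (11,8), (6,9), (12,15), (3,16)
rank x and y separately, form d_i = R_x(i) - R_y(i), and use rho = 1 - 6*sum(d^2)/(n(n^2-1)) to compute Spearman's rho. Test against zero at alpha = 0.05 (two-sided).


Step 1: Rank x and y separately (midranks; no ties here).
rank(x): 10->5, 19->10, 16->9, 2->2, 14->8, 1->1, 11->6, 6->4, 12->7, 3->3
rank(y): 7->4, 2->2, 6->3, 17->10, 10->7, 1->1, 8->5, 9->6, 15->8, 16->9
Step 2: d_i = R_x(i) - R_y(i); compute d_i^2.
  (5-4)^2=1, (10-2)^2=64, (9-3)^2=36, (2-10)^2=64, (8-7)^2=1, (1-1)^2=0, (6-5)^2=1, (4-6)^2=4, (7-8)^2=1, (3-9)^2=36
sum(d^2) = 208.
Step 3: rho = 1 - 6*208 / (10*(10^2 - 1)) = 1 - 1248/990 = -0.260606.
Step 4: Under H0, t = rho * sqrt((n-2)/(1-rho^2)) = -0.7635 ~ t(8).
Step 5: Two-sided p-value from the t-distribution with 8 df = 0.467089.
Step 6: alpha = 0.05. fail to reject H0.

rho = -0.2606, p = 0.467089, fail to reject H0 at alpha = 0.05.


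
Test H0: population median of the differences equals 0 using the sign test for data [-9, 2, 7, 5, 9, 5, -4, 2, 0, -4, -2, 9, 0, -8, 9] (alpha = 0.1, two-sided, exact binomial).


Step 1: Discard zero differences. Original n = 15; n_eff = number of nonzero differences = 13.
Nonzero differences (with sign): -9, +2, +7, +5, +9, +5, -4, +2, -4, -2, +9, -8, +9
Step 2: Count signs: positive = 8, negative = 5.
Step 3: Under H0: P(positive) = 0.5, so the number of positives S ~ Bin(13, 0.5).
Step 4: Two-sided exact p-value = sum of Bin(13,0.5) probabilities at or below the observed probability = 0.581055.
Step 5: alpha = 0.1. fail to reject H0.

n_eff = 13, pos = 8, neg = 5, p = 0.581055, fail to reject H0.


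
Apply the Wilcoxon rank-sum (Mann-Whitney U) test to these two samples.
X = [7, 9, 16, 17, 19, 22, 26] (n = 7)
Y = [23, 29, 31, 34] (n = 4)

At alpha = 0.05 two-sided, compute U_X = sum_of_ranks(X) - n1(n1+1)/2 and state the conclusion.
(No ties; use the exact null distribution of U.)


Step 1: Combine and sort all 11 observations; assign midranks.
sorted (value, group): (7,X), (9,X), (16,X), (17,X), (19,X), (22,X), (23,Y), (26,X), (29,Y), (31,Y), (34,Y)
ranks: 7->1, 9->2, 16->3, 17->4, 19->5, 22->6, 23->7, 26->8, 29->9, 31->10, 34->11
Step 2: Rank sum for X: R1 = 1 + 2 + 3 + 4 + 5 + 6 + 8 = 29.
Step 3: U_X = R1 - n1(n1+1)/2 = 29 - 7*8/2 = 29 - 28 = 1.
       U_Y = n1*n2 - U_X = 28 - 1 = 27.
Step 4: No ties, so the exact null distribution of U (based on enumerating the C(11,7) = 330 equally likely rank assignments) gives the two-sided p-value.
Step 5: p-value = 0.012121; compare to alpha = 0.05. reject H0.

U_X = 1, p = 0.012121, reject H0 at alpha = 0.05.


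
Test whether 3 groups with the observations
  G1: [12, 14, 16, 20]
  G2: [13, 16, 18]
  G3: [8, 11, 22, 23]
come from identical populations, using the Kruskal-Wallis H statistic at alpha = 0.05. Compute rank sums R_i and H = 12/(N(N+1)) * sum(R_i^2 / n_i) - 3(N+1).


Step 1: Combine all N = 11 observations and assign midranks.
sorted (value, group, rank): (8,G3,1), (11,G3,2), (12,G1,3), (13,G2,4), (14,G1,5), (16,G1,6.5), (16,G2,6.5), (18,G2,8), (20,G1,9), (22,G3,10), (23,G3,11)
Step 2: Sum ranks within each group.
R_1 = 23.5 (n_1 = 4)
R_2 = 18.5 (n_2 = 3)
R_3 = 24 (n_3 = 4)
Step 3: H = 12/(N(N+1)) * sum(R_i^2/n_i) - 3(N+1)
     = 12/(11*12) * (23.5^2/4 + 18.5^2/3 + 24^2/4) - 3*12
     = 0.090909 * 396.146 - 36
     = 0.013258.
Step 4: Ties present; correction factor C = 1 - 6/(11^3 - 11) = 0.995455. Corrected H = 0.013258 / 0.995455 = 0.013318.
Step 5: Under H0, H ~ chi^2(2); p-value = 0.993363.
Step 6: alpha = 0.05. fail to reject H0.

H = 0.0133, df = 2, p = 0.993363, fail to reject H0.


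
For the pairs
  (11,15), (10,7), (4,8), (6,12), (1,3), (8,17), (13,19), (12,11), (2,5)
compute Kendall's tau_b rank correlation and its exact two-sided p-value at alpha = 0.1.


Step 1: Enumerate the 36 unordered pairs (i,j) with i<j and classify each by sign(x_j-x_i) * sign(y_j-y_i).
  (1,2):dx=-1,dy=-8->C; (1,3):dx=-7,dy=-7->C; (1,4):dx=-5,dy=-3->C; (1,5):dx=-10,dy=-12->C
  (1,6):dx=-3,dy=+2->D; (1,7):dx=+2,dy=+4->C; (1,8):dx=+1,dy=-4->D; (1,9):dx=-9,dy=-10->C
  (2,3):dx=-6,dy=+1->D; (2,4):dx=-4,dy=+5->D; (2,5):dx=-9,dy=-4->C; (2,6):dx=-2,dy=+10->D
  (2,7):dx=+3,dy=+12->C; (2,8):dx=+2,dy=+4->C; (2,9):dx=-8,dy=-2->C; (3,4):dx=+2,dy=+4->C
  (3,5):dx=-3,dy=-5->C; (3,6):dx=+4,dy=+9->C; (3,7):dx=+9,dy=+11->C; (3,8):dx=+8,dy=+3->C
  (3,9):dx=-2,dy=-3->C; (4,5):dx=-5,dy=-9->C; (4,6):dx=+2,dy=+5->C; (4,7):dx=+7,dy=+7->C
  (4,8):dx=+6,dy=-1->D; (4,9):dx=-4,dy=-7->C; (5,6):dx=+7,dy=+14->C; (5,7):dx=+12,dy=+16->C
  (5,8):dx=+11,dy=+8->C; (5,9):dx=+1,dy=+2->C; (6,7):dx=+5,dy=+2->C; (6,8):dx=+4,dy=-6->D
  (6,9):dx=-6,dy=-12->C; (7,8):dx=-1,dy=-8->C; (7,9):dx=-11,dy=-14->C; (8,9):dx=-10,dy=-6->C
Step 2: C = 29, D = 7, total pairs = 36.
Step 3: tau = (C - D)/(n(n-1)/2) = (29 - 7)/36 = 0.611111.
Step 4: Exact two-sided p-value (enumerate n! = 362880 permutations of y under H0): p = 0.024741.
Step 5: alpha = 0.1. reject H0.

tau_b = 0.6111 (C=29, D=7), p = 0.024741, reject H0.


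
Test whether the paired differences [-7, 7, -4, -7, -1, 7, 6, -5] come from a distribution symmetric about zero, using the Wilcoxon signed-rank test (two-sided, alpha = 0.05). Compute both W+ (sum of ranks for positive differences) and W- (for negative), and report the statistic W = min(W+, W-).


Step 1: Drop any zero differences (none here) and take |d_i|.
|d| = [7, 7, 4, 7, 1, 7, 6, 5]
Step 2: Midrank |d_i| (ties get averaged ranks).
ranks: |7|->6.5, |7|->6.5, |4|->2, |7|->6.5, |1|->1, |7|->6.5, |6|->4, |5|->3
Step 3: Attach original signs; sum ranks with positive sign and with negative sign.
W+ = 6.5 + 6.5 + 4 = 17
W- = 6.5 + 2 + 6.5 + 1 + 3 = 19
(Check: W+ + W- = 36 should equal n(n+1)/2 = 36.)
Step 4: Test statistic W = min(W+, W-) = 17.
Step 5: Ties in |d|, so use the tie-corrected normal approximation.
        E[W] = n(n+1)/4 = 8*9/4 = 18.
        Tie groups: |d|=7 (t=4); sum(t^3 - t) = 60.
        Var[W] = n(n+1)(2n+1)/24 - sum(t^3-t)/48 = 1224/24 - 60/48 = 49.75.
        z = (W - E[W]) / sqrt(Var[W]) = (17 - 18) / 7.0534 = -0.1418.
        Two-sided p = 2*Phi(z) = 0.887257.
Step 6: alpha = 0.05. fail to reject H0.

W+ = 17, W- = 19, W = min = 17, p = 0.887257, fail to reject H0.


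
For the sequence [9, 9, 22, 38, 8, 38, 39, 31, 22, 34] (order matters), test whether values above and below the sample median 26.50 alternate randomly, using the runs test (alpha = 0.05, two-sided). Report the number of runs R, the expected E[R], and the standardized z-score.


Step 1: Compute median = 26.50; label A = above, B = below.
Labels in order: BBBABAAABA  (n_A = 5, n_B = 5)
Step 2: Count runs R = 6.
Step 3: Under H0 (random ordering), E[R] = 2*n_A*n_B/(n_A+n_B) + 1 = 2*5*5/10 + 1 = 6.0000.
        Var[R] = 2*n_A*n_B*(2*n_A*n_B - n_A - n_B) / ((n_A+n_B)^2 * (n_A+n_B-1)) = 2000/900 = 2.2222.
        SD[R] = 1.4907.
Step 4: R = E[R], so z = 0 with no continuity correction.
Step 5: Two-sided p-value via normal approximation = 2*(1 - Phi(|z|)) = 1.000000.
Step 6: alpha = 0.05. fail to reject H0.

R = 6, z = 0.0000, p = 1.000000, fail to reject H0.


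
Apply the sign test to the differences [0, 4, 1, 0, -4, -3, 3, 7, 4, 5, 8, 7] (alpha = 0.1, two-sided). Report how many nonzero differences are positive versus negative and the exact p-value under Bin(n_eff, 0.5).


Step 1: Discard zero differences. Original n = 12; n_eff = number of nonzero differences = 10.
Nonzero differences (with sign): +4, +1, -4, -3, +3, +7, +4, +5, +8, +7
Step 2: Count signs: positive = 8, negative = 2.
Step 3: Under H0: P(positive) = 0.5, so the number of positives S ~ Bin(10, 0.5).
Step 4: Two-sided exact p-value = sum of Bin(10,0.5) probabilities at or below the observed probability = 0.109375.
Step 5: alpha = 0.1. fail to reject H0.

n_eff = 10, pos = 8, neg = 2, p = 0.109375, fail to reject H0.


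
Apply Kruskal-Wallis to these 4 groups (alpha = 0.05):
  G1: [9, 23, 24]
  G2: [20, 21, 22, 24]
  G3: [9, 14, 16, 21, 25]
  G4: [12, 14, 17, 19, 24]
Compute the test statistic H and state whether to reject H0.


Step 1: Combine all N = 17 observations and assign midranks.
sorted (value, group, rank): (9,G1,1.5), (9,G3,1.5), (12,G4,3), (14,G3,4.5), (14,G4,4.5), (16,G3,6), (17,G4,7), (19,G4,8), (20,G2,9), (21,G2,10.5), (21,G3,10.5), (22,G2,12), (23,G1,13), (24,G1,15), (24,G2,15), (24,G4,15), (25,G3,17)
Step 2: Sum ranks within each group.
R_1 = 29.5 (n_1 = 3)
R_2 = 46.5 (n_2 = 4)
R_3 = 39.5 (n_3 = 5)
R_4 = 37.5 (n_4 = 5)
Step 3: H = 12/(N(N+1)) * sum(R_i^2/n_i) - 3(N+1)
     = 12/(17*18) * (29.5^2/3 + 46.5^2/4 + 39.5^2/5 + 37.5^2/5) - 3*18
     = 0.039216 * 1423.95 - 54
     = 1.841013.
Step 4: Ties present; correction factor C = 1 - 42/(17^3 - 17) = 0.991422. Corrected H = 1.841013 / 0.991422 = 1.856943.
Step 5: Under H0, H ~ chi^2(3); p-value = 0.602623.
Step 6: alpha = 0.05. fail to reject H0.

H = 1.8569, df = 3, p = 0.602623, fail to reject H0.


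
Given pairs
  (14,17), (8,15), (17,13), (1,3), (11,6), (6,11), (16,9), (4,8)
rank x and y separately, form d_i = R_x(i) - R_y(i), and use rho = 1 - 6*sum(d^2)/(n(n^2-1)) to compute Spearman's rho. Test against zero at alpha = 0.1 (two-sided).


Step 1: Rank x and y separately (midranks; no ties here).
rank(x): 14->6, 8->4, 17->8, 1->1, 11->5, 6->3, 16->7, 4->2
rank(y): 17->8, 15->7, 13->6, 3->1, 6->2, 11->5, 9->4, 8->3
Step 2: d_i = R_x(i) - R_y(i); compute d_i^2.
  (6-8)^2=4, (4-7)^2=9, (8-6)^2=4, (1-1)^2=0, (5-2)^2=9, (3-5)^2=4, (7-4)^2=9, (2-3)^2=1
sum(d^2) = 40.
Step 3: rho = 1 - 6*40 / (8*(8^2 - 1)) = 1 - 240/504 = 0.523810.
Step 4: Under H0, t = rho * sqrt((n-2)/(1-rho^2)) = 1.5062 ~ t(6).
Step 5: Two-sided p-value from the t-distribution with 6 df = 0.182721.
Step 6: alpha = 0.1. fail to reject H0.

rho = 0.5238, p = 0.182721, fail to reject H0 at alpha = 0.1.


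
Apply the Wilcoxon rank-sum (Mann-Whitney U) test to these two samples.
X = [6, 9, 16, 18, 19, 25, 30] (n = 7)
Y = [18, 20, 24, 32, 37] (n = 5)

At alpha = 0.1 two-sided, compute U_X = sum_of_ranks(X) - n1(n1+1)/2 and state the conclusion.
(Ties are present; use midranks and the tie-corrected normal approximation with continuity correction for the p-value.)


Step 1: Combine and sort all 12 observations; assign midranks.
sorted (value, group): (6,X), (9,X), (16,X), (18,X), (18,Y), (19,X), (20,Y), (24,Y), (25,X), (30,X), (32,Y), (37,Y)
ranks: 6->1, 9->2, 16->3, 18->4.5, 18->4.5, 19->6, 20->7, 24->8, 25->9, 30->10, 32->11, 37->12
Step 2: Rank sum for X: R1 = 1 + 2 + 3 + 4.5 + 6 + 9 + 10 = 35.5.
Step 3: U_X = R1 - n1(n1+1)/2 = 35.5 - 7*8/2 = 35.5 - 28 = 7.5.
       U_Y = n1*n2 - U_X = 35 - 7.5 = 27.5.
Step 4: Ties are present, so use the tie-corrected normal approximation (with continuity correction) for the p-value.
Step 5: p-value = 0.122225; compare to alpha = 0.1. fail to reject H0.

U_X = 7.5, p = 0.122225, fail to reject H0 at alpha = 0.1.


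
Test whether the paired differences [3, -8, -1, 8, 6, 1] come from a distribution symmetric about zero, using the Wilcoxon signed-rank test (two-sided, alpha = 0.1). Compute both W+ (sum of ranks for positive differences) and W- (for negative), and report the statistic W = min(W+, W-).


Step 1: Drop any zero differences (none here) and take |d_i|.
|d| = [3, 8, 1, 8, 6, 1]
Step 2: Midrank |d_i| (ties get averaged ranks).
ranks: |3|->3, |8|->5.5, |1|->1.5, |8|->5.5, |6|->4, |1|->1.5
Step 3: Attach original signs; sum ranks with positive sign and with negative sign.
W+ = 3 + 5.5 + 4 + 1.5 = 14
W- = 5.5 + 1.5 = 7
(Check: W+ + W- = 21 should equal n(n+1)/2 = 21.)
Step 4: Test statistic W = min(W+, W-) = 7.
Step 5: Ties in |d|, so use the tie-corrected normal approximation.
        E[W] = n(n+1)/4 = 6*7/4 = 10.5.
        Tie groups: |d|=1 (t=2), |d|=8 (t=2); sum(t^3 - t) = 12.
        Var[W] = n(n+1)(2n+1)/24 - sum(t^3-t)/48 = 546/24 - 12/48 = 22.5.
        z = (W - E[W]) / sqrt(Var[W]) = (7 - 10.5) / 4.7434 = -0.7379.
        Two-sided p = 2*Phi(z) = 0.460597.
Step 6: alpha = 0.1. fail to reject H0.

W+ = 14, W- = 7, W = min = 7, p = 0.460597, fail to reject H0.


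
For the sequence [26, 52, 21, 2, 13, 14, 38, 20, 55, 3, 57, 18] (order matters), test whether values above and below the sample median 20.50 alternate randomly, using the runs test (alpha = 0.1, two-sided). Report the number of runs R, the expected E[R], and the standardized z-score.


Step 1: Compute median = 20.50; label A = above, B = below.
Labels in order: AAABBBABABAB  (n_A = 6, n_B = 6)
Step 2: Count runs R = 8.
Step 3: Under H0 (random ordering), E[R] = 2*n_A*n_B/(n_A+n_B) + 1 = 2*6*6/12 + 1 = 7.0000.
        Var[R] = 2*n_A*n_B*(2*n_A*n_B - n_A - n_B) / ((n_A+n_B)^2 * (n_A+n_B-1)) = 4320/1584 = 2.7273.
        SD[R] = 1.6514.
Step 4: Continuity-corrected z = (R - 0.5 - E[R]) / SD[R] = (8 - 0.5 - 7.0000) / 1.6514 = 0.3028.
Step 5: Two-sided p-value via normal approximation = 2*(1 - Phi(|z|)) = 0.762069.
Step 6: alpha = 0.1. fail to reject H0.

R = 8, z = 0.3028, p = 0.762069, fail to reject H0.


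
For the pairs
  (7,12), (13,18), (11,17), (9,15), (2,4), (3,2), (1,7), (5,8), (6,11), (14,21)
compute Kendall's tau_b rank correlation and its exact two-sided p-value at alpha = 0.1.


Step 1: Enumerate the 45 unordered pairs (i,j) with i<j and classify each by sign(x_j-x_i) * sign(y_j-y_i).
  (1,2):dx=+6,dy=+6->C; (1,3):dx=+4,dy=+5->C; (1,4):dx=+2,dy=+3->C; (1,5):dx=-5,dy=-8->C
  (1,6):dx=-4,dy=-10->C; (1,7):dx=-6,dy=-5->C; (1,8):dx=-2,dy=-4->C; (1,9):dx=-1,dy=-1->C
  (1,10):dx=+7,dy=+9->C; (2,3):dx=-2,dy=-1->C; (2,4):dx=-4,dy=-3->C; (2,5):dx=-11,dy=-14->C
  (2,6):dx=-10,dy=-16->C; (2,7):dx=-12,dy=-11->C; (2,8):dx=-8,dy=-10->C; (2,9):dx=-7,dy=-7->C
  (2,10):dx=+1,dy=+3->C; (3,4):dx=-2,dy=-2->C; (3,5):dx=-9,dy=-13->C; (3,6):dx=-8,dy=-15->C
  (3,7):dx=-10,dy=-10->C; (3,8):dx=-6,dy=-9->C; (3,9):dx=-5,dy=-6->C; (3,10):dx=+3,dy=+4->C
  (4,5):dx=-7,dy=-11->C; (4,6):dx=-6,dy=-13->C; (4,7):dx=-8,dy=-8->C; (4,8):dx=-4,dy=-7->C
  (4,9):dx=-3,dy=-4->C; (4,10):dx=+5,dy=+6->C; (5,6):dx=+1,dy=-2->D; (5,7):dx=-1,dy=+3->D
  (5,8):dx=+3,dy=+4->C; (5,9):dx=+4,dy=+7->C; (5,10):dx=+12,dy=+17->C; (6,7):dx=-2,dy=+5->D
  (6,8):dx=+2,dy=+6->C; (6,9):dx=+3,dy=+9->C; (6,10):dx=+11,dy=+19->C; (7,8):dx=+4,dy=+1->C
  (7,9):dx=+5,dy=+4->C; (7,10):dx=+13,dy=+14->C; (8,9):dx=+1,dy=+3->C; (8,10):dx=+9,dy=+13->C
  (9,10):dx=+8,dy=+10->C
Step 2: C = 42, D = 3, total pairs = 45.
Step 3: tau = (C - D)/(n(n-1)/2) = (42 - 3)/45 = 0.866667.
Step 4: Exact two-sided p-value (enumerate n! = 3628800 permutations of y under H0): p = 0.000115.
Step 5: alpha = 0.1. reject H0.

tau_b = 0.8667 (C=42, D=3), p = 0.000115, reject H0.


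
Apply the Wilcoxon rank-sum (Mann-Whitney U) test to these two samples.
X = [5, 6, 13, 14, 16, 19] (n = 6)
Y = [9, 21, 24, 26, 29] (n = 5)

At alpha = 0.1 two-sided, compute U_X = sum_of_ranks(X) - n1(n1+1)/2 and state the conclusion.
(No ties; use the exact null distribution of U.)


Step 1: Combine and sort all 11 observations; assign midranks.
sorted (value, group): (5,X), (6,X), (9,Y), (13,X), (14,X), (16,X), (19,X), (21,Y), (24,Y), (26,Y), (29,Y)
ranks: 5->1, 6->2, 9->3, 13->4, 14->5, 16->6, 19->7, 21->8, 24->9, 26->10, 29->11
Step 2: Rank sum for X: R1 = 1 + 2 + 4 + 5 + 6 + 7 = 25.
Step 3: U_X = R1 - n1(n1+1)/2 = 25 - 6*7/2 = 25 - 21 = 4.
       U_Y = n1*n2 - U_X = 30 - 4 = 26.
Step 4: No ties, so the exact null distribution of U (based on enumerating the C(11,6) = 462 equally likely rank assignments) gives the two-sided p-value.
Step 5: p-value = 0.051948; compare to alpha = 0.1. reject H0.

U_X = 4, p = 0.051948, reject H0 at alpha = 0.1.


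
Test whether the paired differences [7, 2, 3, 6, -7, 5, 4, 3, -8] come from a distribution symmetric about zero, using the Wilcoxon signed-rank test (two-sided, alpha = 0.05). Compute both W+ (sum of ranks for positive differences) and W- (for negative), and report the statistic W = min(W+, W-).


Step 1: Drop any zero differences (none here) and take |d_i|.
|d| = [7, 2, 3, 6, 7, 5, 4, 3, 8]
Step 2: Midrank |d_i| (ties get averaged ranks).
ranks: |7|->7.5, |2|->1, |3|->2.5, |6|->6, |7|->7.5, |5|->5, |4|->4, |3|->2.5, |8|->9
Step 3: Attach original signs; sum ranks with positive sign and with negative sign.
W+ = 7.5 + 1 + 2.5 + 6 + 5 + 4 + 2.5 = 28.5
W- = 7.5 + 9 = 16.5
(Check: W+ + W- = 45 should equal n(n+1)/2 = 45.)
Step 4: Test statistic W = min(W+, W-) = 16.5.
Step 5: Ties in |d|, so use the tie-corrected normal approximation.
        E[W] = n(n+1)/4 = 9*10/4 = 22.5.
        Tie groups: |d|=3 (t=2), |d|=7 (t=2); sum(t^3 - t) = 12.
        Var[W] = n(n+1)(2n+1)/24 - sum(t^3-t)/48 = 1710/24 - 12/48 = 71.
        z = (W - E[W]) / sqrt(Var[W]) = (16.5 - 22.5) / 8.4261 = -0.7121.
        Two-sided p = 2*Phi(z) = 0.476422.
Step 6: alpha = 0.05. fail to reject H0.

W+ = 28.5, W- = 16.5, W = min = 16.5, p = 0.476422, fail to reject H0.


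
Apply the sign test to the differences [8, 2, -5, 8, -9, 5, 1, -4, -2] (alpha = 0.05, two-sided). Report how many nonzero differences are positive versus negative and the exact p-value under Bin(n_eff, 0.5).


Step 1: Discard zero differences. Original n = 9; n_eff = number of nonzero differences = 9.
Nonzero differences (with sign): +8, +2, -5, +8, -9, +5, +1, -4, -2
Step 2: Count signs: positive = 5, negative = 4.
Step 3: Under H0: P(positive) = 0.5, so the number of positives S ~ Bin(9, 0.5).
Step 4: Two-sided exact p-value = sum of Bin(9,0.5) probabilities at or below the observed probability = 1.000000.
Step 5: alpha = 0.05. fail to reject H0.

n_eff = 9, pos = 5, neg = 4, p = 1.000000, fail to reject H0.


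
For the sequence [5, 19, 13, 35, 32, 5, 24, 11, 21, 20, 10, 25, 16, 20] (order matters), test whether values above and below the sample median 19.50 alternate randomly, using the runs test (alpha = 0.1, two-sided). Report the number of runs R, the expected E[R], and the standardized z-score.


Step 1: Compute median = 19.50; label A = above, B = below.
Labels in order: BBBAABABAABABA  (n_A = 7, n_B = 7)
Step 2: Count runs R = 10.
Step 3: Under H0 (random ordering), E[R] = 2*n_A*n_B/(n_A+n_B) + 1 = 2*7*7/14 + 1 = 8.0000.
        Var[R] = 2*n_A*n_B*(2*n_A*n_B - n_A - n_B) / ((n_A+n_B)^2 * (n_A+n_B-1)) = 8232/2548 = 3.2308.
        SD[R] = 1.7974.
Step 4: Continuity-corrected z = (R - 0.5 - E[R]) / SD[R] = (10 - 0.5 - 8.0000) / 1.7974 = 0.8345.
Step 5: Two-sided p-value via normal approximation = 2*(1 - Phi(|z|)) = 0.403986.
Step 6: alpha = 0.1. fail to reject H0.

R = 10, z = 0.8345, p = 0.403986, fail to reject H0.


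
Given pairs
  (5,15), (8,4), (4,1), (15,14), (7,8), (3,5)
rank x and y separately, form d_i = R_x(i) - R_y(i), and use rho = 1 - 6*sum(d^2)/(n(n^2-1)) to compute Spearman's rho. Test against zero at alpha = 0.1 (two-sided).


Step 1: Rank x and y separately (midranks; no ties here).
rank(x): 5->3, 8->5, 4->2, 15->6, 7->4, 3->1
rank(y): 15->6, 4->2, 1->1, 14->5, 8->4, 5->3
Step 2: d_i = R_x(i) - R_y(i); compute d_i^2.
  (3-6)^2=9, (5-2)^2=9, (2-1)^2=1, (6-5)^2=1, (4-4)^2=0, (1-3)^2=4
sum(d^2) = 24.
Step 3: rho = 1 - 6*24 / (6*(6^2 - 1)) = 1 - 144/210 = 0.314286.
Step 4: Under H0, t = rho * sqrt((n-2)/(1-rho^2)) = 0.6621 ~ t(4).
Step 5: Two-sided p-value from the t-distribution with 4 df = 0.544093.
Step 6: alpha = 0.1. fail to reject H0.

rho = 0.3143, p = 0.544093, fail to reject H0 at alpha = 0.1.


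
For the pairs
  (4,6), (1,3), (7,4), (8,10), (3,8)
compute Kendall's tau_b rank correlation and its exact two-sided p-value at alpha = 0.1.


Step 1: Enumerate the 10 unordered pairs (i,j) with i<j and classify each by sign(x_j-x_i) * sign(y_j-y_i).
  (1,2):dx=-3,dy=-3->C; (1,3):dx=+3,dy=-2->D; (1,4):dx=+4,dy=+4->C; (1,5):dx=-1,dy=+2->D
  (2,3):dx=+6,dy=+1->C; (2,4):dx=+7,dy=+7->C; (2,5):dx=+2,dy=+5->C; (3,4):dx=+1,dy=+6->C
  (3,5):dx=-4,dy=+4->D; (4,5):dx=-5,dy=-2->C
Step 2: C = 7, D = 3, total pairs = 10.
Step 3: tau = (C - D)/(n(n-1)/2) = (7 - 3)/10 = 0.400000.
Step 4: Exact two-sided p-value (enumerate n! = 120 permutations of y under H0): p = 0.483333.
Step 5: alpha = 0.1. fail to reject H0.

tau_b = 0.4000 (C=7, D=3), p = 0.483333, fail to reject H0.


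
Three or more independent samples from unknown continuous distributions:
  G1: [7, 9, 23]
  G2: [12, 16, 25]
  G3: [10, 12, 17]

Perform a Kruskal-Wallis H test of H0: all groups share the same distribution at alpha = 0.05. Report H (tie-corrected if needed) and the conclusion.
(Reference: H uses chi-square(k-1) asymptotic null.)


Step 1: Combine all N = 9 observations and assign midranks.
sorted (value, group, rank): (7,G1,1), (9,G1,2), (10,G3,3), (12,G2,4.5), (12,G3,4.5), (16,G2,6), (17,G3,7), (23,G1,8), (25,G2,9)
Step 2: Sum ranks within each group.
R_1 = 11 (n_1 = 3)
R_2 = 19.5 (n_2 = 3)
R_3 = 14.5 (n_3 = 3)
Step 3: H = 12/(N(N+1)) * sum(R_i^2/n_i) - 3(N+1)
     = 12/(9*10) * (11^2/3 + 19.5^2/3 + 14.5^2/3) - 3*10
     = 0.133333 * 237.167 - 30
     = 1.622222.
Step 4: Ties present; correction factor C = 1 - 6/(9^3 - 9) = 0.991667. Corrected H = 1.622222 / 0.991667 = 1.635854.
Step 5: Under H0, H ~ chi^2(2); p-value = 0.441346.
Step 6: alpha = 0.05. fail to reject H0.

H = 1.6359, df = 2, p = 0.441346, fail to reject H0.


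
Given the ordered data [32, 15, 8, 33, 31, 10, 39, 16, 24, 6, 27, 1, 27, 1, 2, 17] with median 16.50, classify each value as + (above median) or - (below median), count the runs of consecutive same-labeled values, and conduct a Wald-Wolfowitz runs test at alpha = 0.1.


Step 1: Compute median = 16.50; label A = above, B = below.
Labels in order: ABBAABABABABABBA  (n_A = 8, n_B = 8)
Step 2: Count runs R = 13.
Step 3: Under H0 (random ordering), E[R] = 2*n_A*n_B/(n_A+n_B) + 1 = 2*8*8/16 + 1 = 9.0000.
        Var[R] = 2*n_A*n_B*(2*n_A*n_B - n_A - n_B) / ((n_A+n_B)^2 * (n_A+n_B-1)) = 14336/3840 = 3.7333.
        SD[R] = 1.9322.
Step 4: Continuity-corrected z = (R - 0.5 - E[R]) / SD[R] = (13 - 0.5 - 9.0000) / 1.9322 = 1.8114.
Step 5: Two-sided p-value via normal approximation = 2*(1 - Phi(|z|)) = 0.070076.
Step 6: alpha = 0.1. reject H0.

R = 13, z = 1.8114, p = 0.070076, reject H0.


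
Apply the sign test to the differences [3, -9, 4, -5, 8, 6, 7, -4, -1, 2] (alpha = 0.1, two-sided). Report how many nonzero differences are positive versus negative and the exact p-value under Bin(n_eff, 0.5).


Step 1: Discard zero differences. Original n = 10; n_eff = number of nonzero differences = 10.
Nonzero differences (with sign): +3, -9, +4, -5, +8, +6, +7, -4, -1, +2
Step 2: Count signs: positive = 6, negative = 4.
Step 3: Under H0: P(positive) = 0.5, so the number of positives S ~ Bin(10, 0.5).
Step 4: Two-sided exact p-value = sum of Bin(10,0.5) probabilities at or below the observed probability = 0.753906.
Step 5: alpha = 0.1. fail to reject H0.

n_eff = 10, pos = 6, neg = 4, p = 0.753906, fail to reject H0.


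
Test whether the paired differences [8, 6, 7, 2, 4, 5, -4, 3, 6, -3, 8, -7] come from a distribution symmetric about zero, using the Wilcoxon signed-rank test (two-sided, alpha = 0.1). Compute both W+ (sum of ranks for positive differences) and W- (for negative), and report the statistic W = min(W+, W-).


Step 1: Drop any zero differences (none here) and take |d_i|.
|d| = [8, 6, 7, 2, 4, 5, 4, 3, 6, 3, 8, 7]
Step 2: Midrank |d_i| (ties get averaged ranks).
ranks: |8|->11.5, |6|->7.5, |7|->9.5, |2|->1, |4|->4.5, |5|->6, |4|->4.5, |3|->2.5, |6|->7.5, |3|->2.5, |8|->11.5, |7|->9.5
Step 3: Attach original signs; sum ranks with positive sign and with negative sign.
W+ = 11.5 + 7.5 + 9.5 + 1 + 4.5 + 6 + 2.5 + 7.5 + 11.5 = 61.5
W- = 4.5 + 2.5 + 9.5 = 16.5
(Check: W+ + W- = 78 should equal n(n+1)/2 = 78.)
Step 4: Test statistic W = min(W+, W-) = 16.5.
Step 5: Ties in |d|, so use the tie-corrected normal approximation.
        E[W] = n(n+1)/4 = 12*13/4 = 39.
        Tie groups: |d|=3 (t=2), |d|=4 (t=2), |d|=6 (t=2), |d|=7 (t=2), |d|=8 (t=2); sum(t^3 - t) = 30.
        Var[W] = n(n+1)(2n+1)/24 - sum(t^3-t)/48 = 3900/24 - 30/48 = 161.875.
        z = (W - E[W]) / sqrt(Var[W]) = (16.5 - 39) / 12.7230 = -1.7684.
        Two-sided p = 2*Phi(z) = 0.076986.
Step 6: alpha = 0.1. reject H0.

W+ = 61.5, W- = 16.5, W = min = 16.5, p = 0.076986, reject H0.


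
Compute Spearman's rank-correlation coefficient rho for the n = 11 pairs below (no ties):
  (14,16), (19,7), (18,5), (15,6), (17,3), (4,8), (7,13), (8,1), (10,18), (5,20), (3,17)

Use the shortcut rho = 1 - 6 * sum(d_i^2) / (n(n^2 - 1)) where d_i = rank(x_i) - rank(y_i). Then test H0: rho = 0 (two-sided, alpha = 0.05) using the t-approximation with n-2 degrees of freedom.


Step 1: Rank x and y separately (midranks; no ties here).
rank(x): 14->7, 19->11, 18->10, 15->8, 17->9, 4->2, 7->4, 8->5, 10->6, 5->3, 3->1
rank(y): 16->8, 7->5, 5->3, 6->4, 3->2, 8->6, 13->7, 1->1, 18->10, 20->11, 17->9
Step 2: d_i = R_x(i) - R_y(i); compute d_i^2.
  (7-8)^2=1, (11-5)^2=36, (10-3)^2=49, (8-4)^2=16, (9-2)^2=49, (2-6)^2=16, (4-7)^2=9, (5-1)^2=16, (6-10)^2=16, (3-11)^2=64, (1-9)^2=64
sum(d^2) = 336.
Step 3: rho = 1 - 6*336 / (11*(11^2 - 1)) = 1 - 2016/1320 = -0.527273.
Step 4: Under H0, t = rho * sqrt((n-2)/(1-rho^2)) = -1.8616 ~ t(9).
Step 5: Two-sided p-value from the t-distribution with 9 df = 0.095565.
Step 6: alpha = 0.05. fail to reject H0.

rho = -0.5273, p = 0.095565, fail to reject H0 at alpha = 0.05.


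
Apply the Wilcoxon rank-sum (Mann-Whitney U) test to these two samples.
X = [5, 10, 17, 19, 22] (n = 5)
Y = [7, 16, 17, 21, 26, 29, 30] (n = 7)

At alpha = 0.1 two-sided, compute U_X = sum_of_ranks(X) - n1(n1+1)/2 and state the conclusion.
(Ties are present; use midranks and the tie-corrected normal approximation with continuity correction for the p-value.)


Step 1: Combine and sort all 12 observations; assign midranks.
sorted (value, group): (5,X), (7,Y), (10,X), (16,Y), (17,X), (17,Y), (19,X), (21,Y), (22,X), (26,Y), (29,Y), (30,Y)
ranks: 5->1, 7->2, 10->3, 16->4, 17->5.5, 17->5.5, 19->7, 21->8, 22->9, 26->10, 29->11, 30->12
Step 2: Rank sum for X: R1 = 1 + 3 + 5.5 + 7 + 9 = 25.5.
Step 3: U_X = R1 - n1(n1+1)/2 = 25.5 - 5*6/2 = 25.5 - 15 = 10.5.
       U_Y = n1*n2 - U_X = 35 - 10.5 = 24.5.
Step 4: Ties are present, so use the tie-corrected normal approximation (with continuity correction) for the p-value.
Step 5: p-value = 0.290307; compare to alpha = 0.1. fail to reject H0.

U_X = 10.5, p = 0.290307, fail to reject H0 at alpha = 0.1.


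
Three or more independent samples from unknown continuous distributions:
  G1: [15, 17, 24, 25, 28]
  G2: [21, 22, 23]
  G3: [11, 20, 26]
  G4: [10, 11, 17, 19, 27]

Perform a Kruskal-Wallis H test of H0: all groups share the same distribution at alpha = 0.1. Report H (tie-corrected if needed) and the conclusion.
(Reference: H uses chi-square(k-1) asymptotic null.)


Step 1: Combine all N = 16 observations and assign midranks.
sorted (value, group, rank): (10,G4,1), (11,G3,2.5), (11,G4,2.5), (15,G1,4), (17,G1,5.5), (17,G4,5.5), (19,G4,7), (20,G3,8), (21,G2,9), (22,G2,10), (23,G2,11), (24,G1,12), (25,G1,13), (26,G3,14), (27,G4,15), (28,G1,16)
Step 2: Sum ranks within each group.
R_1 = 50.5 (n_1 = 5)
R_2 = 30 (n_2 = 3)
R_3 = 24.5 (n_3 = 3)
R_4 = 31 (n_4 = 5)
Step 3: H = 12/(N(N+1)) * sum(R_i^2/n_i) - 3(N+1)
     = 12/(16*17) * (50.5^2/5 + 30^2/3 + 24.5^2/3 + 31^2/5) - 3*17
     = 0.044118 * 1202.33 - 51
     = 2.044118.
Step 4: Ties present; correction factor C = 1 - 12/(16^3 - 16) = 0.997059. Corrected H = 2.044118 / 0.997059 = 2.050147.
Step 5: Under H0, H ~ chi^2(3); p-value = 0.562064.
Step 6: alpha = 0.1. fail to reject H0.

H = 2.0501, df = 3, p = 0.562064, fail to reject H0.


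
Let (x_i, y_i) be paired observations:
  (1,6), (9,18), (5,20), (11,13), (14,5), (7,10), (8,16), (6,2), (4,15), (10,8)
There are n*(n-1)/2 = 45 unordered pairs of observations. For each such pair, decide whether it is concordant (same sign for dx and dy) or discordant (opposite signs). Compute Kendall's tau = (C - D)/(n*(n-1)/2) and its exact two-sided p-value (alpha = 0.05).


Step 1: Enumerate the 45 unordered pairs (i,j) with i<j and classify each by sign(x_j-x_i) * sign(y_j-y_i).
  (1,2):dx=+8,dy=+12->C; (1,3):dx=+4,dy=+14->C; (1,4):dx=+10,dy=+7->C; (1,5):dx=+13,dy=-1->D
  (1,6):dx=+6,dy=+4->C; (1,7):dx=+7,dy=+10->C; (1,8):dx=+5,dy=-4->D; (1,9):dx=+3,dy=+9->C
  (1,10):dx=+9,dy=+2->C; (2,3):dx=-4,dy=+2->D; (2,4):dx=+2,dy=-5->D; (2,5):dx=+5,dy=-13->D
  (2,6):dx=-2,dy=-8->C; (2,7):dx=-1,dy=-2->C; (2,8):dx=-3,dy=-16->C; (2,9):dx=-5,dy=-3->C
  (2,10):dx=+1,dy=-10->D; (3,4):dx=+6,dy=-7->D; (3,5):dx=+9,dy=-15->D; (3,6):dx=+2,dy=-10->D
  (3,7):dx=+3,dy=-4->D; (3,8):dx=+1,dy=-18->D; (3,9):dx=-1,dy=-5->C; (3,10):dx=+5,dy=-12->D
  (4,5):dx=+3,dy=-8->D; (4,6):dx=-4,dy=-3->C; (4,7):dx=-3,dy=+3->D; (4,8):dx=-5,dy=-11->C
  (4,9):dx=-7,dy=+2->D; (4,10):dx=-1,dy=-5->C; (5,6):dx=-7,dy=+5->D; (5,7):dx=-6,dy=+11->D
  (5,8):dx=-8,dy=-3->C; (5,9):dx=-10,dy=+10->D; (5,10):dx=-4,dy=+3->D; (6,7):dx=+1,dy=+6->C
  (6,8):dx=-1,dy=-8->C; (6,9):dx=-3,dy=+5->D; (6,10):dx=+3,dy=-2->D; (7,8):dx=-2,dy=-14->C
  (7,9):dx=-4,dy=-1->C; (7,10):dx=+2,dy=-8->D; (8,9):dx=-2,dy=+13->D; (8,10):dx=+4,dy=+6->C
  (9,10):dx=+6,dy=-7->D
Step 2: C = 21, D = 24, total pairs = 45.
Step 3: tau = (C - D)/(n(n-1)/2) = (21 - 24)/45 = -0.066667.
Step 4: Exact two-sided p-value (enumerate n! = 3628800 permutations of y under H0): p = 0.861801.
Step 5: alpha = 0.05. fail to reject H0.

tau_b = -0.0667 (C=21, D=24), p = 0.861801, fail to reject H0.


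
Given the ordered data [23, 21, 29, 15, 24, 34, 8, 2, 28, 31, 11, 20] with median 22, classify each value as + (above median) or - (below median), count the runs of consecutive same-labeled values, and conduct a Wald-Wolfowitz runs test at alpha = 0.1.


Step 1: Compute median = 22; label A = above, B = below.
Labels in order: ABABAABBAABB  (n_A = 6, n_B = 6)
Step 2: Count runs R = 8.
Step 3: Under H0 (random ordering), E[R] = 2*n_A*n_B/(n_A+n_B) + 1 = 2*6*6/12 + 1 = 7.0000.
        Var[R] = 2*n_A*n_B*(2*n_A*n_B - n_A - n_B) / ((n_A+n_B)^2 * (n_A+n_B-1)) = 4320/1584 = 2.7273.
        SD[R] = 1.6514.
Step 4: Continuity-corrected z = (R - 0.5 - E[R]) / SD[R] = (8 - 0.5 - 7.0000) / 1.6514 = 0.3028.
Step 5: Two-sided p-value via normal approximation = 2*(1 - Phi(|z|)) = 0.762069.
Step 6: alpha = 0.1. fail to reject H0.

R = 8, z = 0.3028, p = 0.762069, fail to reject H0.


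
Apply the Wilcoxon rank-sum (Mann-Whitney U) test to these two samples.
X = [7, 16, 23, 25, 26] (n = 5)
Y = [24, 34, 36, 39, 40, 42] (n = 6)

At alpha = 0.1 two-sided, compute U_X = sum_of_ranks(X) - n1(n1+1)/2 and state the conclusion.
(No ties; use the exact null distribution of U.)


Step 1: Combine and sort all 11 observations; assign midranks.
sorted (value, group): (7,X), (16,X), (23,X), (24,Y), (25,X), (26,X), (34,Y), (36,Y), (39,Y), (40,Y), (42,Y)
ranks: 7->1, 16->2, 23->3, 24->4, 25->5, 26->6, 34->7, 36->8, 39->9, 40->10, 42->11
Step 2: Rank sum for X: R1 = 1 + 2 + 3 + 5 + 6 = 17.
Step 3: U_X = R1 - n1(n1+1)/2 = 17 - 5*6/2 = 17 - 15 = 2.
       U_Y = n1*n2 - U_X = 30 - 2 = 28.
Step 4: No ties, so the exact null distribution of U (based on enumerating the C(11,5) = 462 equally likely rank assignments) gives the two-sided p-value.
Step 5: p-value = 0.017316; compare to alpha = 0.1. reject H0.

U_X = 2, p = 0.017316, reject H0 at alpha = 0.1.


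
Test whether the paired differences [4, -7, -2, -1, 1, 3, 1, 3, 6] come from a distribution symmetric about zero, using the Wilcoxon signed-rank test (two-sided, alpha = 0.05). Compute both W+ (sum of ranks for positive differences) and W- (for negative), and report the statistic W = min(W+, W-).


Step 1: Drop any zero differences (none here) and take |d_i|.
|d| = [4, 7, 2, 1, 1, 3, 1, 3, 6]
Step 2: Midrank |d_i| (ties get averaged ranks).
ranks: |4|->7, |7|->9, |2|->4, |1|->2, |1|->2, |3|->5.5, |1|->2, |3|->5.5, |6|->8
Step 3: Attach original signs; sum ranks with positive sign and with negative sign.
W+ = 7 + 2 + 5.5 + 2 + 5.5 + 8 = 30
W- = 9 + 4 + 2 = 15
(Check: W+ + W- = 45 should equal n(n+1)/2 = 45.)
Step 4: Test statistic W = min(W+, W-) = 15.
Step 5: Ties in |d|, so use the tie-corrected normal approximation.
        E[W] = n(n+1)/4 = 9*10/4 = 22.5.
        Tie groups: |d|=1 (t=3), |d|=3 (t=2); sum(t^3 - t) = 30.
        Var[W] = n(n+1)(2n+1)/24 - sum(t^3-t)/48 = 1710/24 - 30/48 = 70.625.
        z = (W - E[W]) / sqrt(Var[W]) = (15 - 22.5) / 8.4039 = -0.8924.
        Two-sided p = 2*Phi(z) = 0.372154.
Step 6: alpha = 0.05. fail to reject H0.

W+ = 30, W- = 15, W = min = 15, p = 0.372154, fail to reject H0.


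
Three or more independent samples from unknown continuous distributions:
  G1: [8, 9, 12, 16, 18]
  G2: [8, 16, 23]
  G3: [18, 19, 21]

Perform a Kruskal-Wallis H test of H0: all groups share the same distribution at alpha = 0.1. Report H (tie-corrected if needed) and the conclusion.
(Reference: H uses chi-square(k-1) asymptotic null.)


Step 1: Combine all N = 11 observations and assign midranks.
sorted (value, group, rank): (8,G1,1.5), (8,G2,1.5), (9,G1,3), (12,G1,4), (16,G1,5.5), (16,G2,5.5), (18,G1,7.5), (18,G3,7.5), (19,G3,9), (21,G3,10), (23,G2,11)
Step 2: Sum ranks within each group.
R_1 = 21.5 (n_1 = 5)
R_2 = 18 (n_2 = 3)
R_3 = 26.5 (n_3 = 3)
Step 3: H = 12/(N(N+1)) * sum(R_i^2/n_i) - 3(N+1)
     = 12/(11*12) * (21.5^2/5 + 18^2/3 + 26.5^2/3) - 3*12
     = 0.090909 * 434.533 - 36
     = 3.503030.
Step 4: Ties present; correction factor C = 1 - 18/(11^3 - 11) = 0.986364. Corrected H = 3.503030 / 0.986364 = 3.551459.
Step 5: Under H0, H ~ chi^2(2); p-value = 0.169360.
Step 6: alpha = 0.1. fail to reject H0.

H = 3.5515, df = 2, p = 0.169360, fail to reject H0.


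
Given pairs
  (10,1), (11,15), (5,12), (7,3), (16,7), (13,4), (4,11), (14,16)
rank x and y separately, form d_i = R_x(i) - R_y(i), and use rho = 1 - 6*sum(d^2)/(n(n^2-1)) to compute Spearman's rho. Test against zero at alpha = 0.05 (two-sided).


Step 1: Rank x and y separately (midranks; no ties here).
rank(x): 10->4, 11->5, 5->2, 7->3, 16->8, 13->6, 4->1, 14->7
rank(y): 1->1, 15->7, 12->6, 3->2, 7->4, 4->3, 11->5, 16->8
Step 2: d_i = R_x(i) - R_y(i); compute d_i^2.
  (4-1)^2=9, (5-7)^2=4, (2-6)^2=16, (3-2)^2=1, (8-4)^2=16, (6-3)^2=9, (1-5)^2=16, (7-8)^2=1
sum(d^2) = 72.
Step 3: rho = 1 - 6*72 / (8*(8^2 - 1)) = 1 - 432/504 = 0.142857.
Step 4: Under H0, t = rho * sqrt((n-2)/(1-rho^2)) = 0.3536 ~ t(6).
Step 5: Two-sided p-value from the t-distribution with 6 df = 0.735765.
Step 6: alpha = 0.05. fail to reject H0.

rho = 0.1429, p = 0.735765, fail to reject H0 at alpha = 0.05.


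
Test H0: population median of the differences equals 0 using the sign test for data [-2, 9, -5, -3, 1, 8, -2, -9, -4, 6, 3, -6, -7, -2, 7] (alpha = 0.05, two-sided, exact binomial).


Step 1: Discard zero differences. Original n = 15; n_eff = number of nonzero differences = 15.
Nonzero differences (with sign): -2, +9, -5, -3, +1, +8, -2, -9, -4, +6, +3, -6, -7, -2, +7
Step 2: Count signs: positive = 6, negative = 9.
Step 3: Under H0: P(positive) = 0.5, so the number of positives S ~ Bin(15, 0.5).
Step 4: Two-sided exact p-value = sum of Bin(15,0.5) probabilities at or below the observed probability = 0.607239.
Step 5: alpha = 0.05. fail to reject H0.

n_eff = 15, pos = 6, neg = 9, p = 0.607239, fail to reject H0.


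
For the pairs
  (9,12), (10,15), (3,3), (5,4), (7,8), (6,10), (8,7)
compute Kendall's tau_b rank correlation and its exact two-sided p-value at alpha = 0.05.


Step 1: Enumerate the 21 unordered pairs (i,j) with i<j and classify each by sign(x_j-x_i) * sign(y_j-y_i).
  (1,2):dx=+1,dy=+3->C; (1,3):dx=-6,dy=-9->C; (1,4):dx=-4,dy=-8->C; (1,5):dx=-2,dy=-4->C
  (1,6):dx=-3,dy=-2->C; (1,7):dx=-1,dy=-5->C; (2,3):dx=-7,dy=-12->C; (2,4):dx=-5,dy=-11->C
  (2,5):dx=-3,dy=-7->C; (2,6):dx=-4,dy=-5->C; (2,7):dx=-2,dy=-8->C; (3,4):dx=+2,dy=+1->C
  (3,5):dx=+4,dy=+5->C; (3,6):dx=+3,dy=+7->C; (3,7):dx=+5,dy=+4->C; (4,5):dx=+2,dy=+4->C
  (4,6):dx=+1,dy=+6->C; (4,7):dx=+3,dy=+3->C; (5,6):dx=-1,dy=+2->D; (5,7):dx=+1,dy=-1->D
  (6,7):dx=+2,dy=-3->D
Step 2: C = 18, D = 3, total pairs = 21.
Step 3: tau = (C - D)/(n(n-1)/2) = (18 - 3)/21 = 0.714286.
Step 4: Exact two-sided p-value (enumerate n! = 5040 permutations of y under H0): p = 0.030159.
Step 5: alpha = 0.05. reject H0.

tau_b = 0.7143 (C=18, D=3), p = 0.030159, reject H0.


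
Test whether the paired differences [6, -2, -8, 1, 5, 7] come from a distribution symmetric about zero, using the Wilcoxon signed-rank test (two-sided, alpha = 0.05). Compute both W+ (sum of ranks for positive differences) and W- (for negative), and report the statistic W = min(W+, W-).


Step 1: Drop any zero differences (none here) and take |d_i|.
|d| = [6, 2, 8, 1, 5, 7]
Step 2: Midrank |d_i| (ties get averaged ranks).
ranks: |6|->4, |2|->2, |8|->6, |1|->1, |5|->3, |7|->5
Step 3: Attach original signs; sum ranks with positive sign and with negative sign.
W+ = 4 + 1 + 3 + 5 = 13
W- = 2 + 6 = 8
(Check: W+ + W- = 21 should equal n(n+1)/2 = 21.)
Step 4: Test statistic W = min(W+, W-) = 8.
Step 5: No ties, so the exact null distribution over the 2^6 = 64 sign assignments gives the two-sided p-value = 0.687500.
Step 6: alpha = 0.05. fail to reject H0.

W+ = 13, W- = 8, W = min = 8, p = 0.687500, fail to reject H0.


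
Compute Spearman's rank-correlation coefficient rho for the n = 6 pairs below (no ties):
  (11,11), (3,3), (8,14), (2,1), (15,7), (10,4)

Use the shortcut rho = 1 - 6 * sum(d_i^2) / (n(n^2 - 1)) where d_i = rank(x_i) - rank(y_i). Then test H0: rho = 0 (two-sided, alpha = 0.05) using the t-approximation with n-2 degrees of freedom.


Step 1: Rank x and y separately (midranks; no ties here).
rank(x): 11->5, 3->2, 8->3, 2->1, 15->6, 10->4
rank(y): 11->5, 3->2, 14->6, 1->1, 7->4, 4->3
Step 2: d_i = R_x(i) - R_y(i); compute d_i^2.
  (5-5)^2=0, (2-2)^2=0, (3-6)^2=9, (1-1)^2=0, (6-4)^2=4, (4-3)^2=1
sum(d^2) = 14.
Step 3: rho = 1 - 6*14 / (6*(6^2 - 1)) = 1 - 84/210 = 0.600000.
Step 4: Under H0, t = rho * sqrt((n-2)/(1-rho^2)) = 1.5000 ~ t(4).
Step 5: Two-sided p-value from the t-distribution with 4 df = 0.208000.
Step 6: alpha = 0.05. fail to reject H0.

rho = 0.6000, p = 0.208000, fail to reject H0 at alpha = 0.05.


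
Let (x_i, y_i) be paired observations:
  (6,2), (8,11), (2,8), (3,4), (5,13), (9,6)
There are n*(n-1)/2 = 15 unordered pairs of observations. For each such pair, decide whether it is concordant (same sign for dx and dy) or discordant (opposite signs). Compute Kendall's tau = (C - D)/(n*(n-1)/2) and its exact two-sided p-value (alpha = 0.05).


Step 1: Enumerate the 15 unordered pairs (i,j) with i<j and classify each by sign(x_j-x_i) * sign(y_j-y_i).
  (1,2):dx=+2,dy=+9->C; (1,3):dx=-4,dy=+6->D; (1,4):dx=-3,dy=+2->D; (1,5):dx=-1,dy=+11->D
  (1,6):dx=+3,dy=+4->C; (2,3):dx=-6,dy=-3->C; (2,4):dx=-5,dy=-7->C; (2,5):dx=-3,dy=+2->D
  (2,6):dx=+1,dy=-5->D; (3,4):dx=+1,dy=-4->D; (3,5):dx=+3,dy=+5->C; (3,6):dx=+7,dy=-2->D
  (4,5):dx=+2,dy=+9->C; (4,6):dx=+6,dy=+2->C; (5,6):dx=+4,dy=-7->D
Step 2: C = 7, D = 8, total pairs = 15.
Step 3: tau = (C - D)/(n(n-1)/2) = (7 - 8)/15 = -0.066667.
Step 4: Exact two-sided p-value (enumerate n! = 720 permutations of y under H0): p = 1.000000.
Step 5: alpha = 0.05. fail to reject H0.

tau_b = -0.0667 (C=7, D=8), p = 1.000000, fail to reject H0.


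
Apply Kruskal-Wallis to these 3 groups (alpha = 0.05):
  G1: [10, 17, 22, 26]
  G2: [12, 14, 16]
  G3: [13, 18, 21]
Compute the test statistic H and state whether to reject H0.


Step 1: Combine all N = 10 observations and assign midranks.
sorted (value, group, rank): (10,G1,1), (12,G2,2), (13,G3,3), (14,G2,4), (16,G2,5), (17,G1,6), (18,G3,7), (21,G3,8), (22,G1,9), (26,G1,10)
Step 2: Sum ranks within each group.
R_1 = 26 (n_1 = 4)
R_2 = 11 (n_2 = 3)
R_3 = 18 (n_3 = 3)
Step 3: H = 12/(N(N+1)) * sum(R_i^2/n_i) - 3(N+1)
     = 12/(10*11) * (26^2/4 + 11^2/3 + 18^2/3) - 3*11
     = 0.109091 * 317.333 - 33
     = 1.618182.
Step 4: No ties, so H is used without correction.
Step 5: Under H0, H ~ chi^2(2); p-value = 0.445263.
Step 6: alpha = 0.05. fail to reject H0.

H = 1.6182, df = 2, p = 0.445263, fail to reject H0.
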